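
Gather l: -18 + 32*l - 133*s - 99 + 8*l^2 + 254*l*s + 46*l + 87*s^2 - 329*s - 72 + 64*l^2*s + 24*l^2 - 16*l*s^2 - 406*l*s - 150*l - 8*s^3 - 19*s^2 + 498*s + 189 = l^2*(64*s + 32) + l*(-16*s^2 - 152*s - 72) - 8*s^3 + 68*s^2 + 36*s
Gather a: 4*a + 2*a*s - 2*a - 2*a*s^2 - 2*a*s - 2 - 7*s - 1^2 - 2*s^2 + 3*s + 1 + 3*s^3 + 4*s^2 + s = a*(2 - 2*s^2) + 3*s^3 + 2*s^2 - 3*s - 2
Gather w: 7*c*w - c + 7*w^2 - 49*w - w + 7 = -c + 7*w^2 + w*(7*c - 50) + 7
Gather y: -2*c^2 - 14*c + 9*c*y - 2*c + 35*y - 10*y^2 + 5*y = -2*c^2 - 16*c - 10*y^2 + y*(9*c + 40)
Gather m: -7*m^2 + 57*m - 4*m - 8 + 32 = -7*m^2 + 53*m + 24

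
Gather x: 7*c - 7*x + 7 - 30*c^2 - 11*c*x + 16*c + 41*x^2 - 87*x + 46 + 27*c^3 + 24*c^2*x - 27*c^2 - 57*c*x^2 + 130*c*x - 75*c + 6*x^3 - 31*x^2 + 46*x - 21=27*c^3 - 57*c^2 - 52*c + 6*x^3 + x^2*(10 - 57*c) + x*(24*c^2 + 119*c - 48) + 32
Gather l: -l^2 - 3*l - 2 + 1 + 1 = -l^2 - 3*l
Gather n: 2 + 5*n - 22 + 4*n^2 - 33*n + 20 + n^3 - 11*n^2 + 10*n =n^3 - 7*n^2 - 18*n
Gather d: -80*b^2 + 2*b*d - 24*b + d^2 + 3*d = -80*b^2 - 24*b + d^2 + d*(2*b + 3)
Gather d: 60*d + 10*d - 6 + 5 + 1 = 70*d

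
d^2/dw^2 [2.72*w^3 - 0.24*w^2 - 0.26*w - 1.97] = 16.32*w - 0.48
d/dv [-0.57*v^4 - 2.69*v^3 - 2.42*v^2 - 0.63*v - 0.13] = -2.28*v^3 - 8.07*v^2 - 4.84*v - 0.63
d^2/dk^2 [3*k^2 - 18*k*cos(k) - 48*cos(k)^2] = 18*k*cos(k) - 192*sin(k)^2 + 36*sin(k) + 102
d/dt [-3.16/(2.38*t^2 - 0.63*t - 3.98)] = (15.0416*t - 1.9908)/(-2.38*t^2 + 0.63*t + 3.98)^2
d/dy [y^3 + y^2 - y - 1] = 3*y^2 + 2*y - 1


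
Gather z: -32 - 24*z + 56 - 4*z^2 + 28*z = -4*z^2 + 4*z + 24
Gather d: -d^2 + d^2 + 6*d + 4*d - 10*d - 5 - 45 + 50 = 0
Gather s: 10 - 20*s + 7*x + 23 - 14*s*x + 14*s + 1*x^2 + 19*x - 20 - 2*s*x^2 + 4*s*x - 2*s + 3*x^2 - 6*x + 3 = s*(-2*x^2 - 10*x - 8) + 4*x^2 + 20*x + 16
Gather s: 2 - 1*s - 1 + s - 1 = 0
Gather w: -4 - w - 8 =-w - 12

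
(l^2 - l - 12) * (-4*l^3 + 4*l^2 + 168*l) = -4*l^5 + 8*l^4 + 212*l^3 - 216*l^2 - 2016*l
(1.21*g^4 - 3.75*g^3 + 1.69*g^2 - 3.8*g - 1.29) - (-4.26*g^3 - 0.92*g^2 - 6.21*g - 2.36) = 1.21*g^4 + 0.51*g^3 + 2.61*g^2 + 2.41*g + 1.07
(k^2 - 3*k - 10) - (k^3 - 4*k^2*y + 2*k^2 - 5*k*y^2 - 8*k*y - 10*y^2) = -k^3 + 4*k^2*y - k^2 + 5*k*y^2 + 8*k*y - 3*k + 10*y^2 - 10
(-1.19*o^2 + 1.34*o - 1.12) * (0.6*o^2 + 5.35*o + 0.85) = -0.714*o^4 - 5.5625*o^3 + 5.4855*o^2 - 4.853*o - 0.952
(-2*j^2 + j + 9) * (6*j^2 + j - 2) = -12*j^4 + 4*j^3 + 59*j^2 + 7*j - 18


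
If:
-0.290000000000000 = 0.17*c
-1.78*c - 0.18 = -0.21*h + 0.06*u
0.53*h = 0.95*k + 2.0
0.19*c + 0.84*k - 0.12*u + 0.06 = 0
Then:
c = -1.71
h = 159.27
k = 86.75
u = 605.05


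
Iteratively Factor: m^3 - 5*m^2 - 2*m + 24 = (m + 2)*(m^2 - 7*m + 12) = (m - 3)*(m + 2)*(m - 4)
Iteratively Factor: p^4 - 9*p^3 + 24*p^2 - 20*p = (p - 2)*(p^3 - 7*p^2 + 10*p) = (p - 5)*(p - 2)*(p^2 - 2*p) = (p - 5)*(p - 2)^2*(p)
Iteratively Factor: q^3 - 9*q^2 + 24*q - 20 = (q - 2)*(q^2 - 7*q + 10) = (q - 5)*(q - 2)*(q - 2)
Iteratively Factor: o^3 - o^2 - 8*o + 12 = (o + 3)*(o^2 - 4*o + 4) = (o - 2)*(o + 3)*(o - 2)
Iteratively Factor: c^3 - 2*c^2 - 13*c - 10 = (c + 2)*(c^2 - 4*c - 5) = (c + 1)*(c + 2)*(c - 5)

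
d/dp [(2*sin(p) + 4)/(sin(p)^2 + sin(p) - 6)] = 2*(-4*sin(p) + cos(p)^2 - 9)*cos(p)/(sin(p)^2 + sin(p) - 6)^2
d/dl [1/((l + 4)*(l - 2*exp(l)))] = (-l + (l + 4)*(2*exp(l) - 1) + 2*exp(l))/((l + 4)^2*(l - 2*exp(l))^2)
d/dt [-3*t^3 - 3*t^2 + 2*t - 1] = -9*t^2 - 6*t + 2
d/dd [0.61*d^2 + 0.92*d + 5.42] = 1.22*d + 0.92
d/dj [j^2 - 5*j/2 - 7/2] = 2*j - 5/2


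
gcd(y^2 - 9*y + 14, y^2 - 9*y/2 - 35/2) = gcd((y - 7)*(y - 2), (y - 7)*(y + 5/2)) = y - 7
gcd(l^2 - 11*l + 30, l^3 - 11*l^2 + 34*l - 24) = l - 6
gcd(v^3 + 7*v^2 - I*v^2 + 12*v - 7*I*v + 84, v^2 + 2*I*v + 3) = v + 3*I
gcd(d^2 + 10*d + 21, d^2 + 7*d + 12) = d + 3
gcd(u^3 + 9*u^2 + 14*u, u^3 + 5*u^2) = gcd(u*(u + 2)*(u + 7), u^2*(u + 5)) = u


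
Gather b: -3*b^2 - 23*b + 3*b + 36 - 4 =-3*b^2 - 20*b + 32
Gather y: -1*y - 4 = -y - 4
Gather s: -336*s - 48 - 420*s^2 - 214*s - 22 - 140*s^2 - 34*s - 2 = -560*s^2 - 584*s - 72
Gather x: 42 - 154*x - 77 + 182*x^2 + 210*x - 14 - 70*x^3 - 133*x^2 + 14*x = -70*x^3 + 49*x^2 + 70*x - 49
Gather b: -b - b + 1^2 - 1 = -2*b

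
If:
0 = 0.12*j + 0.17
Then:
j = -1.42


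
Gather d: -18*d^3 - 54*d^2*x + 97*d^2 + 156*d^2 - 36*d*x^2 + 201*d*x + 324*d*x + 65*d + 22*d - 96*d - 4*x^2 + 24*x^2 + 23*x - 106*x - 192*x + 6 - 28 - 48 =-18*d^3 + d^2*(253 - 54*x) + d*(-36*x^2 + 525*x - 9) + 20*x^2 - 275*x - 70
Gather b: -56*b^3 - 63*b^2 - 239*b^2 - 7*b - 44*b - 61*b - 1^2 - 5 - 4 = -56*b^3 - 302*b^2 - 112*b - 10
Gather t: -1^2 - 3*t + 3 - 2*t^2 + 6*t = -2*t^2 + 3*t + 2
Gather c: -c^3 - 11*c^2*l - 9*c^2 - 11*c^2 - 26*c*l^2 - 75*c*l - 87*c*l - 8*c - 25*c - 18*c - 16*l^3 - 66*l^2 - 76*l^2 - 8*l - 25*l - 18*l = -c^3 + c^2*(-11*l - 20) + c*(-26*l^2 - 162*l - 51) - 16*l^3 - 142*l^2 - 51*l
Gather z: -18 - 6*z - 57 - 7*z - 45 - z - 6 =-14*z - 126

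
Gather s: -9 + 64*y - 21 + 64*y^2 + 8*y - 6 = 64*y^2 + 72*y - 36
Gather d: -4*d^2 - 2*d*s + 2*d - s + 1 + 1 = -4*d^2 + d*(2 - 2*s) - s + 2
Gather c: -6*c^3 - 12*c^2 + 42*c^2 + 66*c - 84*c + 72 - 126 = -6*c^3 + 30*c^2 - 18*c - 54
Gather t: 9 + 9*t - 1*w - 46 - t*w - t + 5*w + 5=t*(8 - w) + 4*w - 32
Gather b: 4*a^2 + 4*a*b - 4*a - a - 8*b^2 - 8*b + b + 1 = 4*a^2 - 5*a - 8*b^2 + b*(4*a - 7) + 1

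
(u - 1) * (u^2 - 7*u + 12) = u^3 - 8*u^2 + 19*u - 12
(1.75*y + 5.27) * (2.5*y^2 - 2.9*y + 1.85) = 4.375*y^3 + 8.1*y^2 - 12.0455*y + 9.7495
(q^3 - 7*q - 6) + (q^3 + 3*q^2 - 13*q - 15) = 2*q^3 + 3*q^2 - 20*q - 21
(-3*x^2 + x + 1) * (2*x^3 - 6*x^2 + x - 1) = -6*x^5 + 20*x^4 - 7*x^3 - 2*x^2 - 1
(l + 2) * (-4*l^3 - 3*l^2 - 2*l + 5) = -4*l^4 - 11*l^3 - 8*l^2 + l + 10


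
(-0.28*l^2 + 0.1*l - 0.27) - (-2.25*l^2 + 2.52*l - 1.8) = 1.97*l^2 - 2.42*l + 1.53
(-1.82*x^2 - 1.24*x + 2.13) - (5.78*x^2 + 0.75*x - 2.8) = -7.6*x^2 - 1.99*x + 4.93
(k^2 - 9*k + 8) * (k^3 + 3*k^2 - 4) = k^5 - 6*k^4 - 19*k^3 + 20*k^2 + 36*k - 32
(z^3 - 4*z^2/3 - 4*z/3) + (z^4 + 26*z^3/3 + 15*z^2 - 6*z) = z^4 + 29*z^3/3 + 41*z^2/3 - 22*z/3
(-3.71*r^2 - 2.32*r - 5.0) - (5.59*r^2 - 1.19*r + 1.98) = -9.3*r^2 - 1.13*r - 6.98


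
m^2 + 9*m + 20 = (m + 4)*(m + 5)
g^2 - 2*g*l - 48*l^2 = (g - 8*l)*(g + 6*l)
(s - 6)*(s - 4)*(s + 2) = s^3 - 8*s^2 + 4*s + 48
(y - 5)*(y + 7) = y^2 + 2*y - 35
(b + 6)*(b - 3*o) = b^2 - 3*b*o + 6*b - 18*o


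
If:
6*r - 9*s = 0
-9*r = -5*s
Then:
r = 0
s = 0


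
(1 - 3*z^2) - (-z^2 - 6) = 7 - 2*z^2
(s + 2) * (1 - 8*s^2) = -8*s^3 - 16*s^2 + s + 2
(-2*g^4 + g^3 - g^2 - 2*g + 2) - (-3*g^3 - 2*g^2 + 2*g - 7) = -2*g^4 + 4*g^3 + g^2 - 4*g + 9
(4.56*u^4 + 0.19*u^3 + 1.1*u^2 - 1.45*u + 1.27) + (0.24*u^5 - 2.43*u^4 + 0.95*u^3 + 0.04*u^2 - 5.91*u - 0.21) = 0.24*u^5 + 2.13*u^4 + 1.14*u^3 + 1.14*u^2 - 7.36*u + 1.06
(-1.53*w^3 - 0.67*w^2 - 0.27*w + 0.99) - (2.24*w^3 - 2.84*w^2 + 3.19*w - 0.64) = -3.77*w^3 + 2.17*w^2 - 3.46*w + 1.63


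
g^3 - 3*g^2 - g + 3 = (g - 3)*(g - 1)*(g + 1)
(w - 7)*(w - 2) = w^2 - 9*w + 14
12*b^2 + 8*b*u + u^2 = (2*b + u)*(6*b + u)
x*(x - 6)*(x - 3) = x^3 - 9*x^2 + 18*x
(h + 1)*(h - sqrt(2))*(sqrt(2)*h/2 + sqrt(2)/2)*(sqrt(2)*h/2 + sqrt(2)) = h^4/2 - sqrt(2)*h^3/2 + 2*h^3 - 2*sqrt(2)*h^2 + 5*h^2/2 - 5*sqrt(2)*h/2 + h - sqrt(2)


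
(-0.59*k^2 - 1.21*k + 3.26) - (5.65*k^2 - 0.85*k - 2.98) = -6.24*k^2 - 0.36*k + 6.24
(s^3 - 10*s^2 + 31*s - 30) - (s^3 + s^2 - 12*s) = -11*s^2 + 43*s - 30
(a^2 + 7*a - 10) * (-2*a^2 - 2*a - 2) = -2*a^4 - 16*a^3 + 4*a^2 + 6*a + 20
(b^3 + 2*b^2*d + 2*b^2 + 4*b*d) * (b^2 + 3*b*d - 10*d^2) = b^5 + 5*b^4*d + 2*b^4 - 4*b^3*d^2 + 10*b^3*d - 20*b^2*d^3 - 8*b^2*d^2 - 40*b*d^3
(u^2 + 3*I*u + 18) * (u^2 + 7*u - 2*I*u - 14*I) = u^4 + 7*u^3 + I*u^3 + 24*u^2 + 7*I*u^2 + 168*u - 36*I*u - 252*I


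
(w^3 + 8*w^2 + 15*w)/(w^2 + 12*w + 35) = w*(w + 3)/(w + 7)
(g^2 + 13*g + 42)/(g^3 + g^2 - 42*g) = (g + 6)/(g*(g - 6))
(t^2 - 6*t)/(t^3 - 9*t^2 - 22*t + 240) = t/(t^2 - 3*t - 40)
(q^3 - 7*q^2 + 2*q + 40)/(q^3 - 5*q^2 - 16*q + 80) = (q + 2)/(q + 4)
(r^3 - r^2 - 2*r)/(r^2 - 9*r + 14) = r*(r + 1)/(r - 7)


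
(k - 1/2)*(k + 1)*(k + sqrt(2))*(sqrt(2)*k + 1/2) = sqrt(2)*k^4 + sqrt(2)*k^3/2 + 5*k^3/2 + 5*k^2/4 - 5*k/4 + sqrt(2)*k/4 - sqrt(2)/4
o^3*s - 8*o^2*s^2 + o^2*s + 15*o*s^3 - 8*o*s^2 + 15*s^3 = (o - 5*s)*(o - 3*s)*(o*s + s)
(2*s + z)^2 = 4*s^2 + 4*s*z + z^2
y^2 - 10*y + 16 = (y - 8)*(y - 2)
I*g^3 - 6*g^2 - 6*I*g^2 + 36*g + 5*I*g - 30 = (g - 5)*(g + 6*I)*(I*g - I)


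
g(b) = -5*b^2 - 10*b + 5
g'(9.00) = -100.00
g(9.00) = -490.00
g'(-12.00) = 110.00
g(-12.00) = -595.00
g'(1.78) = -27.80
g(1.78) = -28.64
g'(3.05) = -40.50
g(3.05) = -72.01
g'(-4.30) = 33.00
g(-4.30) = -44.45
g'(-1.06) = 0.60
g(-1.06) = 9.98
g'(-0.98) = -0.20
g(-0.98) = 10.00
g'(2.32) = -33.20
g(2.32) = -45.11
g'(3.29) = -42.90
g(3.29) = -82.02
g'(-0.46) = -5.40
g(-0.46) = 8.54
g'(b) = -10*b - 10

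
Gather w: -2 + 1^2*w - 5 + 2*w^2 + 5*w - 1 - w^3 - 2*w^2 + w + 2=-w^3 + 7*w - 6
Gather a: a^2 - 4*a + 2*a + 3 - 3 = a^2 - 2*a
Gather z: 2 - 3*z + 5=7 - 3*z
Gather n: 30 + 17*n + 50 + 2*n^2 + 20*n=2*n^2 + 37*n + 80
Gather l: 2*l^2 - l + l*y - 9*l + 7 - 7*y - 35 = 2*l^2 + l*(y - 10) - 7*y - 28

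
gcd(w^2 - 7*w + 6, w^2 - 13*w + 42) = w - 6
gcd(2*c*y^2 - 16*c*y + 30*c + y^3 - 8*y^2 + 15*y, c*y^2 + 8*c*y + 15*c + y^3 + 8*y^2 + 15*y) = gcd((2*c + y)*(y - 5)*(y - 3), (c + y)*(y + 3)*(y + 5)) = 1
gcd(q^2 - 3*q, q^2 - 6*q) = q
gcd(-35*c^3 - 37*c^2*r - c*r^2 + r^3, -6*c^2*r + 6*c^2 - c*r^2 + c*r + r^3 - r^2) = 1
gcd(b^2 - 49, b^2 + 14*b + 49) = b + 7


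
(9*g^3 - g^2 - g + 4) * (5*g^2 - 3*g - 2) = 45*g^5 - 32*g^4 - 20*g^3 + 25*g^2 - 10*g - 8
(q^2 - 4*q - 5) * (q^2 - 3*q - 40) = q^4 - 7*q^3 - 33*q^2 + 175*q + 200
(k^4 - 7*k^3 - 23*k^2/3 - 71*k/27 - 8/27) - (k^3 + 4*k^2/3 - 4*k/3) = k^4 - 8*k^3 - 9*k^2 - 35*k/27 - 8/27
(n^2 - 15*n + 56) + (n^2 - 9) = 2*n^2 - 15*n + 47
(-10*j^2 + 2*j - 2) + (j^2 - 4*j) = -9*j^2 - 2*j - 2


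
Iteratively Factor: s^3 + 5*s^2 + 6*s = (s + 3)*(s^2 + 2*s) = (s + 2)*(s + 3)*(s)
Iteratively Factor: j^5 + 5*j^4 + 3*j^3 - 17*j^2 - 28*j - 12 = (j + 1)*(j^4 + 4*j^3 - j^2 - 16*j - 12) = (j + 1)*(j + 2)*(j^3 + 2*j^2 - 5*j - 6) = (j - 2)*(j + 1)*(j + 2)*(j^2 + 4*j + 3) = (j - 2)*(j + 1)^2*(j + 2)*(j + 3)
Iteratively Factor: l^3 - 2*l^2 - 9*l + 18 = (l + 3)*(l^2 - 5*l + 6) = (l - 2)*(l + 3)*(l - 3)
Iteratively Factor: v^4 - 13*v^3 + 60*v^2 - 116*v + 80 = (v - 4)*(v^3 - 9*v^2 + 24*v - 20) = (v - 5)*(v - 4)*(v^2 - 4*v + 4) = (v - 5)*(v - 4)*(v - 2)*(v - 2)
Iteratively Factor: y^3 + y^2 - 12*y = (y)*(y^2 + y - 12) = y*(y - 3)*(y + 4)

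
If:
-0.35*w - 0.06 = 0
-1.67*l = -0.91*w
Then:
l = -0.09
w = -0.17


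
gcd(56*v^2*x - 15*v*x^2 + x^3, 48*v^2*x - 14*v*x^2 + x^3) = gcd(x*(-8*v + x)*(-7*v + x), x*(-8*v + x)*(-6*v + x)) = -8*v*x + x^2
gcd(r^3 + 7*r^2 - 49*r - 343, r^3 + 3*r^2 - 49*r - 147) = r^2 - 49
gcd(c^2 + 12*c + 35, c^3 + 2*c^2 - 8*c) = 1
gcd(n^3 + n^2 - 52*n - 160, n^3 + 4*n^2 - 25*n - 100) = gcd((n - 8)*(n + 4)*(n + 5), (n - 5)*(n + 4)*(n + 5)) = n^2 + 9*n + 20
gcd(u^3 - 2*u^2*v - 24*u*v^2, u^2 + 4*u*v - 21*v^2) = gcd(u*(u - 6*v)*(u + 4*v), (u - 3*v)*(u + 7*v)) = 1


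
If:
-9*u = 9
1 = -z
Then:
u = -1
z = -1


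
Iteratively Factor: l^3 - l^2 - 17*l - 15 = (l + 3)*(l^2 - 4*l - 5) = (l - 5)*(l + 3)*(l + 1)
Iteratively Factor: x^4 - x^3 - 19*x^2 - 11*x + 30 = (x + 3)*(x^3 - 4*x^2 - 7*x + 10) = (x - 1)*(x + 3)*(x^2 - 3*x - 10) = (x - 1)*(x + 2)*(x + 3)*(x - 5)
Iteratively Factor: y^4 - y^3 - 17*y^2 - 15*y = (y + 3)*(y^3 - 4*y^2 - 5*y) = (y - 5)*(y + 3)*(y^2 + y) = (y - 5)*(y + 1)*(y + 3)*(y)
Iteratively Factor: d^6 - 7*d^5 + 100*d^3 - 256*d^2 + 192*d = (d + 4)*(d^5 - 11*d^4 + 44*d^3 - 76*d^2 + 48*d) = (d - 2)*(d + 4)*(d^4 - 9*d^3 + 26*d^2 - 24*d) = (d - 4)*(d - 2)*(d + 4)*(d^3 - 5*d^2 + 6*d) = (d - 4)*(d - 2)^2*(d + 4)*(d^2 - 3*d) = (d - 4)*(d - 3)*(d - 2)^2*(d + 4)*(d)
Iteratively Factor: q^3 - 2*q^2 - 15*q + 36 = (q + 4)*(q^2 - 6*q + 9) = (q - 3)*(q + 4)*(q - 3)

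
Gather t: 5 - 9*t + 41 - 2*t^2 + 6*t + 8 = -2*t^2 - 3*t + 54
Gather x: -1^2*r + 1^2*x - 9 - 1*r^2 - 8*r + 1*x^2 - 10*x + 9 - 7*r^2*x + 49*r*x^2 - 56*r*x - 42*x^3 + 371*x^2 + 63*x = -r^2 - 9*r - 42*x^3 + x^2*(49*r + 372) + x*(-7*r^2 - 56*r + 54)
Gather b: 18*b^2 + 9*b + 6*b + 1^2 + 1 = 18*b^2 + 15*b + 2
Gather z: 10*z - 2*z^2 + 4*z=-2*z^2 + 14*z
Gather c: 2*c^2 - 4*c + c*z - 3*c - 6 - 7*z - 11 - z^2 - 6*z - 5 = 2*c^2 + c*(z - 7) - z^2 - 13*z - 22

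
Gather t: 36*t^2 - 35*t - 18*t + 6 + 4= 36*t^2 - 53*t + 10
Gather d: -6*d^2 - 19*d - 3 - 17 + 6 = -6*d^2 - 19*d - 14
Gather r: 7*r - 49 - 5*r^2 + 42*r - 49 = -5*r^2 + 49*r - 98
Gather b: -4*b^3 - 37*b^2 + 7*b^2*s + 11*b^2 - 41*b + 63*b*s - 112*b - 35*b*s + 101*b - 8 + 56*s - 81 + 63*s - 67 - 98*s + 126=-4*b^3 + b^2*(7*s - 26) + b*(28*s - 52) + 21*s - 30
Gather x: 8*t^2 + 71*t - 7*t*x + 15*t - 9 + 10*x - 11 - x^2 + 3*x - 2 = 8*t^2 + 86*t - x^2 + x*(13 - 7*t) - 22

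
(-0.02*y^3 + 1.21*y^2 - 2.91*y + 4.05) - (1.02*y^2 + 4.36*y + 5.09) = -0.02*y^3 + 0.19*y^2 - 7.27*y - 1.04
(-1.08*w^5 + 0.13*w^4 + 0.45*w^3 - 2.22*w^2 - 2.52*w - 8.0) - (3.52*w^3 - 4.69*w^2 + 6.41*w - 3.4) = -1.08*w^5 + 0.13*w^4 - 3.07*w^3 + 2.47*w^2 - 8.93*w - 4.6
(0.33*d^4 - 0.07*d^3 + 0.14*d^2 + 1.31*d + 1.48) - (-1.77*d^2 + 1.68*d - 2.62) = 0.33*d^4 - 0.07*d^3 + 1.91*d^2 - 0.37*d + 4.1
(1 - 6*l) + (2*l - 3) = -4*l - 2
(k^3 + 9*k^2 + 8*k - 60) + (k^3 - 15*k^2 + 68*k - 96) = 2*k^3 - 6*k^2 + 76*k - 156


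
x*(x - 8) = x^2 - 8*x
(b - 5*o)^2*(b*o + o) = b^3*o - 10*b^2*o^2 + b^2*o + 25*b*o^3 - 10*b*o^2 + 25*o^3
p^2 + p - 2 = (p - 1)*(p + 2)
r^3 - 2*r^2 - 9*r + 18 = (r - 3)*(r - 2)*(r + 3)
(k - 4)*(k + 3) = k^2 - k - 12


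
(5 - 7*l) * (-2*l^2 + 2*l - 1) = 14*l^3 - 24*l^2 + 17*l - 5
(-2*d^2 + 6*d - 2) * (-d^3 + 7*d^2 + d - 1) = 2*d^5 - 20*d^4 + 42*d^3 - 6*d^2 - 8*d + 2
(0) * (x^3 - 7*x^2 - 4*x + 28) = 0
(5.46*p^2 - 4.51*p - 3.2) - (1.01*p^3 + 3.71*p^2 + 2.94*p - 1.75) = -1.01*p^3 + 1.75*p^2 - 7.45*p - 1.45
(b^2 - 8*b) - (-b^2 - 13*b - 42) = 2*b^2 + 5*b + 42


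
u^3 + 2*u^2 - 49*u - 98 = (u - 7)*(u + 2)*(u + 7)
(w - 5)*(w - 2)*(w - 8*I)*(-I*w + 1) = -I*w^4 - 7*w^3 + 7*I*w^3 + 49*w^2 - 18*I*w^2 - 70*w + 56*I*w - 80*I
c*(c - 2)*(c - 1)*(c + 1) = c^4 - 2*c^3 - c^2 + 2*c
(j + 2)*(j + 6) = j^2 + 8*j + 12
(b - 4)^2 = b^2 - 8*b + 16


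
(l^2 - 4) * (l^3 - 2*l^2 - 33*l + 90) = l^5 - 2*l^4 - 37*l^3 + 98*l^2 + 132*l - 360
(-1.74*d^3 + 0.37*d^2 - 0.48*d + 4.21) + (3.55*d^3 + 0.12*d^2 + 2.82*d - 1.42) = 1.81*d^3 + 0.49*d^2 + 2.34*d + 2.79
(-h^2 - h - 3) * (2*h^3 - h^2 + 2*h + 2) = -2*h^5 - h^4 - 7*h^3 - h^2 - 8*h - 6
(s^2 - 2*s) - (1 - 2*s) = s^2 - 1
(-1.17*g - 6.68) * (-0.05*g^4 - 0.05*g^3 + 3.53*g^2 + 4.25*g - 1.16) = 0.0585*g^5 + 0.3925*g^4 - 3.7961*g^3 - 28.5529*g^2 - 27.0328*g + 7.7488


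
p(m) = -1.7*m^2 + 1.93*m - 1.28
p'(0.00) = 1.93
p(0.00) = -1.28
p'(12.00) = -38.87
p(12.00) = -222.92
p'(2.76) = -7.45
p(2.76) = -8.90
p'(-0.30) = 2.95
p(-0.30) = -2.01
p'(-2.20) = 9.41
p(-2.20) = -13.75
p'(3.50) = -9.97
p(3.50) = -15.35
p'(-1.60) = 7.37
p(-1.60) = -8.72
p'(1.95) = -4.70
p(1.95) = -3.98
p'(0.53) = 0.13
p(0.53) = -0.73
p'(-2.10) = 9.07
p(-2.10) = -12.83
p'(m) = 1.93 - 3.4*m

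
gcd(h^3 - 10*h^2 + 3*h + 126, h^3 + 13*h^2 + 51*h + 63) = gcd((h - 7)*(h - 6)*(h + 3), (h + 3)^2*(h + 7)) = h + 3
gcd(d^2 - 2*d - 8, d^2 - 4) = d + 2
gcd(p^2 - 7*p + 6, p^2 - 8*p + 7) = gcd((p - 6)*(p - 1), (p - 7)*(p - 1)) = p - 1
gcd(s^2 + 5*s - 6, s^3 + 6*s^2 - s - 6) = s^2 + 5*s - 6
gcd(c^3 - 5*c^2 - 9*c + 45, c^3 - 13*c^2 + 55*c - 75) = c^2 - 8*c + 15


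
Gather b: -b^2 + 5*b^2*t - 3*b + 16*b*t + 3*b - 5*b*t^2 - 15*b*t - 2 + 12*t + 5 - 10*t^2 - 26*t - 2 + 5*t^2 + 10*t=b^2*(5*t - 1) + b*(-5*t^2 + t) - 5*t^2 - 4*t + 1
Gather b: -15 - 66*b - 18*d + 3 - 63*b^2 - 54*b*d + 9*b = -63*b^2 + b*(-54*d - 57) - 18*d - 12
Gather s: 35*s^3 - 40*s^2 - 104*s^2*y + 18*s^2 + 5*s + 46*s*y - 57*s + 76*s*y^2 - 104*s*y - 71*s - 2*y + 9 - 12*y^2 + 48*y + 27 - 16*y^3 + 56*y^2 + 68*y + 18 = 35*s^3 + s^2*(-104*y - 22) + s*(76*y^2 - 58*y - 123) - 16*y^3 + 44*y^2 + 114*y + 54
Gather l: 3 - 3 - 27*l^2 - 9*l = -27*l^2 - 9*l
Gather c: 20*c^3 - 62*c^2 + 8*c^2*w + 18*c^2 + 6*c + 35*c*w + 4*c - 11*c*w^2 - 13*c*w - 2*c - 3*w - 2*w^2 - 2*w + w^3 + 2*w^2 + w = 20*c^3 + c^2*(8*w - 44) + c*(-11*w^2 + 22*w + 8) + w^3 - 4*w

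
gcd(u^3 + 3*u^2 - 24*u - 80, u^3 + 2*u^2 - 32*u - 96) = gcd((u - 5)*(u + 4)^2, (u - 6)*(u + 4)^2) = u^2 + 8*u + 16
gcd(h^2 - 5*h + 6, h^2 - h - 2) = h - 2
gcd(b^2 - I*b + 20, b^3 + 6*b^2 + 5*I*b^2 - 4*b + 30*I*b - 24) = b + 4*I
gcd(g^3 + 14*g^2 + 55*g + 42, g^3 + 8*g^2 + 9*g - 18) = g + 6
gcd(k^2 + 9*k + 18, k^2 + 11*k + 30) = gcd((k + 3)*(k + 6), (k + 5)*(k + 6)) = k + 6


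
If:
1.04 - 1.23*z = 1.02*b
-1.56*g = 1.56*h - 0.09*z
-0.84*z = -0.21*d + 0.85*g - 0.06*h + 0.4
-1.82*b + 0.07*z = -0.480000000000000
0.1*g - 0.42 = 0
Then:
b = 0.29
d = 22.52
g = 4.20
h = -4.16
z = 0.61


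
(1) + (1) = 2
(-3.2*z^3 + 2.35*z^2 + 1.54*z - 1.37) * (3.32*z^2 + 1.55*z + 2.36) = -10.624*z^5 + 2.842*z^4 + 1.2033*z^3 + 3.3846*z^2 + 1.5109*z - 3.2332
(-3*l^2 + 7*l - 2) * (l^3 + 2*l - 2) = -3*l^5 + 7*l^4 - 8*l^3 + 20*l^2 - 18*l + 4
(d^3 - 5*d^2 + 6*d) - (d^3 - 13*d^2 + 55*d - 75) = 8*d^2 - 49*d + 75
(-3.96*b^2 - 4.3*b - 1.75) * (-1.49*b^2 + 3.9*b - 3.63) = 5.9004*b^4 - 9.037*b^3 + 0.212299999999999*b^2 + 8.784*b + 6.3525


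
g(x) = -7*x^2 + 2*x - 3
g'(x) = 2 - 14*x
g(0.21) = -2.89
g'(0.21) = -0.94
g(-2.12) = -38.70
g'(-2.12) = 31.68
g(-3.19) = -80.61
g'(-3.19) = 46.66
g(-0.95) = -11.22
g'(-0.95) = 15.30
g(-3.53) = -97.29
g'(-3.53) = 51.42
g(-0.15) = -3.46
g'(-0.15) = 4.10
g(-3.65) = -103.56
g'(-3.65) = 53.10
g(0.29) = -3.01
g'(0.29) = -2.06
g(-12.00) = -1035.00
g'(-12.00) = 170.00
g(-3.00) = -72.00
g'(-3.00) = 44.00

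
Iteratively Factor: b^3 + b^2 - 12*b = (b)*(b^2 + b - 12) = b*(b - 3)*(b + 4)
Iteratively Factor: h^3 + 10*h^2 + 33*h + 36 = (h + 3)*(h^2 + 7*h + 12) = (h + 3)*(h + 4)*(h + 3)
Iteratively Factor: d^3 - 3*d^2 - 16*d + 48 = (d - 3)*(d^2 - 16) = (d - 4)*(d - 3)*(d + 4)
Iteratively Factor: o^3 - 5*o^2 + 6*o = (o - 2)*(o^2 - 3*o) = (o - 3)*(o - 2)*(o)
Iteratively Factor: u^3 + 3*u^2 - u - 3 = (u + 1)*(u^2 + 2*u - 3) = (u + 1)*(u + 3)*(u - 1)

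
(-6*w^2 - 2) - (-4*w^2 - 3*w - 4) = -2*w^2 + 3*w + 2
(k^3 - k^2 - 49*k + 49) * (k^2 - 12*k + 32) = k^5 - 13*k^4 - 5*k^3 + 605*k^2 - 2156*k + 1568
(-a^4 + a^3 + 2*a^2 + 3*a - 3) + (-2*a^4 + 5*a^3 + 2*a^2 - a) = -3*a^4 + 6*a^3 + 4*a^2 + 2*a - 3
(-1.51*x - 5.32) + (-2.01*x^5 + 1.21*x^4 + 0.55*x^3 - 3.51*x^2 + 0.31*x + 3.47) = -2.01*x^5 + 1.21*x^4 + 0.55*x^3 - 3.51*x^2 - 1.2*x - 1.85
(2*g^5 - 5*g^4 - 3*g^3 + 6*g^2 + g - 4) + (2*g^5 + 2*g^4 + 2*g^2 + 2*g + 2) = 4*g^5 - 3*g^4 - 3*g^3 + 8*g^2 + 3*g - 2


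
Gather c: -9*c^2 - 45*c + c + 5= -9*c^2 - 44*c + 5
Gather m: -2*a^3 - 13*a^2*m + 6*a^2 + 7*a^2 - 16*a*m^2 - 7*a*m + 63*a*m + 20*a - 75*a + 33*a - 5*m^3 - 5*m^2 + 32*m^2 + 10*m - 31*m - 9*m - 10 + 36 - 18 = -2*a^3 + 13*a^2 - 22*a - 5*m^3 + m^2*(27 - 16*a) + m*(-13*a^2 + 56*a - 30) + 8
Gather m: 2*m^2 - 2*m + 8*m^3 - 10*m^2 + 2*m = 8*m^3 - 8*m^2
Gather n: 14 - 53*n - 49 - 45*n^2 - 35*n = -45*n^2 - 88*n - 35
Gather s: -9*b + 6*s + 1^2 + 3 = -9*b + 6*s + 4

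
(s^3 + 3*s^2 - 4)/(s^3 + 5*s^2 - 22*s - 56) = (s^2 + s - 2)/(s^2 + 3*s - 28)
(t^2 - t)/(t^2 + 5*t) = (t - 1)/(t + 5)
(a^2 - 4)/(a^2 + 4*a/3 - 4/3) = 3*(a - 2)/(3*a - 2)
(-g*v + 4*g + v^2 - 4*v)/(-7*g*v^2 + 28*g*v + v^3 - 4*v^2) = (-g + v)/(v*(-7*g + v))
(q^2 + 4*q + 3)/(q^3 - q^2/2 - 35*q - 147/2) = 2*(q + 1)/(2*q^2 - 7*q - 49)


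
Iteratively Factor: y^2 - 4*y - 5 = (y - 5)*(y + 1)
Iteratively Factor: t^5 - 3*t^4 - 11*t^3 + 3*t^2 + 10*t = (t - 1)*(t^4 - 2*t^3 - 13*t^2 - 10*t) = (t - 1)*(t + 2)*(t^3 - 4*t^2 - 5*t) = t*(t - 1)*(t + 2)*(t^2 - 4*t - 5) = t*(t - 5)*(t - 1)*(t + 2)*(t + 1)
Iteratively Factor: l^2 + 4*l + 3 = (l + 3)*(l + 1)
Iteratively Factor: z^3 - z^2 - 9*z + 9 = (z - 1)*(z^2 - 9) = (z - 1)*(z + 3)*(z - 3)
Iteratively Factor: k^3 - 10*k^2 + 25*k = (k - 5)*(k^2 - 5*k) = (k - 5)^2*(k)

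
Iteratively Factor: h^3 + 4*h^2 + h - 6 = (h - 1)*(h^2 + 5*h + 6) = (h - 1)*(h + 3)*(h + 2)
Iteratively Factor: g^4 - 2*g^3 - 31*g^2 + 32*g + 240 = (g - 5)*(g^3 + 3*g^2 - 16*g - 48) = (g - 5)*(g - 4)*(g^2 + 7*g + 12) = (g - 5)*(g - 4)*(g + 3)*(g + 4)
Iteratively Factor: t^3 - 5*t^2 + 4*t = (t - 4)*(t^2 - t) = t*(t - 4)*(t - 1)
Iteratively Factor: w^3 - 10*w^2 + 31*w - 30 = (w - 5)*(w^2 - 5*w + 6) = (w - 5)*(w - 3)*(w - 2)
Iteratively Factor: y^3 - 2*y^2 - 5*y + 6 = (y + 2)*(y^2 - 4*y + 3) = (y - 3)*(y + 2)*(y - 1)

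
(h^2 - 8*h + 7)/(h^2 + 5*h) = (h^2 - 8*h + 7)/(h*(h + 5))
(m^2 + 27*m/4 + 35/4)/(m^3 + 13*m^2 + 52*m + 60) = (m + 7/4)/(m^2 + 8*m + 12)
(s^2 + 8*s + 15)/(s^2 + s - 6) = (s + 5)/(s - 2)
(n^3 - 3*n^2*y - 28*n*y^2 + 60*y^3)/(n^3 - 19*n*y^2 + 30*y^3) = (-n + 6*y)/(-n + 3*y)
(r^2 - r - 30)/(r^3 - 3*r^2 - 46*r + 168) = (r + 5)/(r^2 + 3*r - 28)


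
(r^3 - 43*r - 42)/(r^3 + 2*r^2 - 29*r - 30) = (r - 7)/(r - 5)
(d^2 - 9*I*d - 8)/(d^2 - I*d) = (d - 8*I)/d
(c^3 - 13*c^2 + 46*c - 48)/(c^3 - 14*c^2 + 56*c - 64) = (c - 3)/(c - 4)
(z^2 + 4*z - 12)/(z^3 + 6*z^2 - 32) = (z + 6)/(z^2 + 8*z + 16)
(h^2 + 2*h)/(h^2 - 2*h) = (h + 2)/(h - 2)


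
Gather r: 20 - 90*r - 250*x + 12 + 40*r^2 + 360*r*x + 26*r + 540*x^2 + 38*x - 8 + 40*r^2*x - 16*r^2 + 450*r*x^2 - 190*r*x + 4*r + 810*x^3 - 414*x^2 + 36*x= r^2*(40*x + 24) + r*(450*x^2 + 170*x - 60) + 810*x^3 + 126*x^2 - 176*x + 24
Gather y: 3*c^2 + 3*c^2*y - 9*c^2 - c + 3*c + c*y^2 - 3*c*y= -6*c^2 + c*y^2 + 2*c + y*(3*c^2 - 3*c)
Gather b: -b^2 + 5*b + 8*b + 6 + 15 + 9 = -b^2 + 13*b + 30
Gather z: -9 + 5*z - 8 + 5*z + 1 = 10*z - 16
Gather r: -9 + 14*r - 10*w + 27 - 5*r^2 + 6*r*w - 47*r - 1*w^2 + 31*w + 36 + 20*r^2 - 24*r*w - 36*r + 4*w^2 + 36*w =15*r^2 + r*(-18*w - 69) + 3*w^2 + 57*w + 54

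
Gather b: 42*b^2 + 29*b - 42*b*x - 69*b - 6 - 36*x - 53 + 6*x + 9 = 42*b^2 + b*(-42*x - 40) - 30*x - 50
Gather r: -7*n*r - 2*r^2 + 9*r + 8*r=-2*r^2 + r*(17 - 7*n)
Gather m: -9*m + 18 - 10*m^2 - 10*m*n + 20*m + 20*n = -10*m^2 + m*(11 - 10*n) + 20*n + 18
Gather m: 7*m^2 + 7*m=7*m^2 + 7*m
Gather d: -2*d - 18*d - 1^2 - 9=-20*d - 10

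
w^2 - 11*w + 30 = (w - 6)*(w - 5)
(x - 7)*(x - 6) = x^2 - 13*x + 42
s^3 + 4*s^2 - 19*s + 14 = (s - 2)*(s - 1)*(s + 7)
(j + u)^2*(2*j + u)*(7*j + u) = 14*j^4 + 37*j^3*u + 33*j^2*u^2 + 11*j*u^3 + u^4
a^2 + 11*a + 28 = (a + 4)*(a + 7)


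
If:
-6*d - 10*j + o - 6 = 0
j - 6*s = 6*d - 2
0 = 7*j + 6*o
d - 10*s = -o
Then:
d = 364/2517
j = -516/839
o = 602/839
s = 217/2517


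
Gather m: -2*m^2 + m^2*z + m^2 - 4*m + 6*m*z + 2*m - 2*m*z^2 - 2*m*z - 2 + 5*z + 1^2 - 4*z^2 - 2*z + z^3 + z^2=m^2*(z - 1) + m*(-2*z^2 + 4*z - 2) + z^3 - 3*z^2 + 3*z - 1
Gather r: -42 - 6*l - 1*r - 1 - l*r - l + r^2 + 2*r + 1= -7*l + r^2 + r*(1 - l) - 42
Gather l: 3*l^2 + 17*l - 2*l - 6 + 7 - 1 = 3*l^2 + 15*l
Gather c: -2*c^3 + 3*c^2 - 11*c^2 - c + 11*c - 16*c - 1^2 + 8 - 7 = -2*c^3 - 8*c^2 - 6*c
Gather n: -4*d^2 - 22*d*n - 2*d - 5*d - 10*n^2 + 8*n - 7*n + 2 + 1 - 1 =-4*d^2 - 7*d - 10*n^2 + n*(1 - 22*d) + 2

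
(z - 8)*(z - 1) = z^2 - 9*z + 8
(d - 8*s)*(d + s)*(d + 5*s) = d^3 - 2*d^2*s - 43*d*s^2 - 40*s^3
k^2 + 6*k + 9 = (k + 3)^2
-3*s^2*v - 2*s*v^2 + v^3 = v*(-3*s + v)*(s + v)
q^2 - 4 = (q - 2)*(q + 2)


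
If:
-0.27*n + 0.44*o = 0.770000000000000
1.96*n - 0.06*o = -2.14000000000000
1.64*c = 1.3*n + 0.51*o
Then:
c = -0.50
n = -1.06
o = 1.10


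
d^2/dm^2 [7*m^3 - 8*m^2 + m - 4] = 42*m - 16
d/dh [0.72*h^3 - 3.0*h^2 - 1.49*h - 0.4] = 2.16*h^2 - 6.0*h - 1.49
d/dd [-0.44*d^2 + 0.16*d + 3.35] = 0.16 - 0.88*d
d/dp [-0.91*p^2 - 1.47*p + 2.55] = -1.82*p - 1.47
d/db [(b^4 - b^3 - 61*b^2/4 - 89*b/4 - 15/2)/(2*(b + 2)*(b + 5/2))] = (16*b^3 + 36*b^2 - 120*b - 155)/(4*(4*b^2 + 20*b + 25))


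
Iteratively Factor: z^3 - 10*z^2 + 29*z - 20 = (z - 1)*(z^2 - 9*z + 20) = (z - 4)*(z - 1)*(z - 5)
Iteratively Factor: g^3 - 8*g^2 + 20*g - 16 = (g - 2)*(g^2 - 6*g + 8) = (g - 2)^2*(g - 4)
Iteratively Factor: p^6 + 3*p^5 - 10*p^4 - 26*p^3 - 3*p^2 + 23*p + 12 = (p + 1)*(p^5 + 2*p^4 - 12*p^3 - 14*p^2 + 11*p + 12) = (p - 3)*(p + 1)*(p^4 + 5*p^3 + 3*p^2 - 5*p - 4) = (p - 3)*(p + 1)^2*(p^3 + 4*p^2 - p - 4) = (p - 3)*(p + 1)^2*(p + 4)*(p^2 - 1) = (p - 3)*(p - 1)*(p + 1)^2*(p + 4)*(p + 1)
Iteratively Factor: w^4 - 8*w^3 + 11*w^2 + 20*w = (w - 5)*(w^3 - 3*w^2 - 4*w) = (w - 5)*(w - 4)*(w^2 + w) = (w - 5)*(w - 4)*(w + 1)*(w)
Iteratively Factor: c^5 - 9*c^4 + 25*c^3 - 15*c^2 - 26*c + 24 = (c - 3)*(c^4 - 6*c^3 + 7*c^2 + 6*c - 8) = (c - 3)*(c - 2)*(c^3 - 4*c^2 - c + 4) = (c - 3)*(c - 2)*(c + 1)*(c^2 - 5*c + 4) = (c - 4)*(c - 3)*(c - 2)*(c + 1)*(c - 1)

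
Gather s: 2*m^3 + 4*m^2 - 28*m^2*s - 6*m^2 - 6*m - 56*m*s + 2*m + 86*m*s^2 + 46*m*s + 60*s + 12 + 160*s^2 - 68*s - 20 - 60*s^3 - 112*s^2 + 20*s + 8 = 2*m^3 - 2*m^2 - 4*m - 60*s^3 + s^2*(86*m + 48) + s*(-28*m^2 - 10*m + 12)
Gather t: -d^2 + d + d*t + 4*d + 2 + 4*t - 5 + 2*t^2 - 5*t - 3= -d^2 + 5*d + 2*t^2 + t*(d - 1) - 6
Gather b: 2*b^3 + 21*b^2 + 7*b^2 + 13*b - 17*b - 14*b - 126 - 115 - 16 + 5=2*b^3 + 28*b^2 - 18*b - 252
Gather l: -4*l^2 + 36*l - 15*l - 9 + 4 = -4*l^2 + 21*l - 5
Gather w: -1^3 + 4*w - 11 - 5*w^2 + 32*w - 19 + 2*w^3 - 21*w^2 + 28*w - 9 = 2*w^3 - 26*w^2 + 64*w - 40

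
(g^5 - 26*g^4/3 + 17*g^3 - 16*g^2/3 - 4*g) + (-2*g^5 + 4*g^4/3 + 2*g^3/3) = -g^5 - 22*g^4/3 + 53*g^3/3 - 16*g^2/3 - 4*g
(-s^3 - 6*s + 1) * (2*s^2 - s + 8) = -2*s^5 + s^4 - 20*s^3 + 8*s^2 - 49*s + 8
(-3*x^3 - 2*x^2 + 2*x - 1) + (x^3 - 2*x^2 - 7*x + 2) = -2*x^3 - 4*x^2 - 5*x + 1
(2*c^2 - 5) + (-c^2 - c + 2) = c^2 - c - 3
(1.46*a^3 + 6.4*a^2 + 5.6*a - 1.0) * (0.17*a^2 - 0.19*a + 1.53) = 0.2482*a^5 + 0.8106*a^4 + 1.9698*a^3 + 8.558*a^2 + 8.758*a - 1.53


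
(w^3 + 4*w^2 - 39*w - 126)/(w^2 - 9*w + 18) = (w^2 + 10*w + 21)/(w - 3)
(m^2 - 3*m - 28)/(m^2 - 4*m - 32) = (m - 7)/(m - 8)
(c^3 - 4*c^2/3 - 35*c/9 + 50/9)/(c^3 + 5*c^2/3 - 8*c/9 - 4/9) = (9*c^2 - 30*c + 25)/(9*c^2 - 3*c - 2)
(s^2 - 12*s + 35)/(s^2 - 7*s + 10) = (s - 7)/(s - 2)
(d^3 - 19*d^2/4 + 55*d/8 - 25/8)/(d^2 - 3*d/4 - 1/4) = (8*d^2 - 30*d + 25)/(2*(4*d + 1))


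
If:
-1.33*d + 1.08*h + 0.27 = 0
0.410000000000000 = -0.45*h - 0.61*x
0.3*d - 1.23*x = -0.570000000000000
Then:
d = -0.83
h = -1.27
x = 0.26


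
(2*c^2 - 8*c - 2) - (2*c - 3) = 2*c^2 - 10*c + 1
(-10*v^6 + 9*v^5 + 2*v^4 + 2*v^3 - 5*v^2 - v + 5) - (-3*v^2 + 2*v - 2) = -10*v^6 + 9*v^5 + 2*v^4 + 2*v^3 - 2*v^2 - 3*v + 7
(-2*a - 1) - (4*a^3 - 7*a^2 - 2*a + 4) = -4*a^3 + 7*a^2 - 5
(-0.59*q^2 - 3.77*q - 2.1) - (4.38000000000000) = -0.59*q^2 - 3.77*q - 6.48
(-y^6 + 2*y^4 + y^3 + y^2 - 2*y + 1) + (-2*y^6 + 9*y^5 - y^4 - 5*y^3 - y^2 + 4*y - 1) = -3*y^6 + 9*y^5 + y^4 - 4*y^3 + 2*y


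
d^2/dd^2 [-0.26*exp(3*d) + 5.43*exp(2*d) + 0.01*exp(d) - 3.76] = (-2.34*exp(2*d) + 21.72*exp(d) + 0.01)*exp(d)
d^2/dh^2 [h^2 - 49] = 2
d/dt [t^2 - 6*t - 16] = 2*t - 6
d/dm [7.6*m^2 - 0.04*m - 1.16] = 15.2*m - 0.04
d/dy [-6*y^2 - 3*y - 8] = -12*y - 3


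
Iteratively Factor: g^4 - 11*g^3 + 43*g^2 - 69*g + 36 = (g - 1)*(g^3 - 10*g^2 + 33*g - 36) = (g - 3)*(g - 1)*(g^2 - 7*g + 12) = (g - 3)^2*(g - 1)*(g - 4)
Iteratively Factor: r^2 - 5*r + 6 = (r - 2)*(r - 3)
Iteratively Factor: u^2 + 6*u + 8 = (u + 4)*(u + 2)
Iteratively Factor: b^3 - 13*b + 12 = (b - 1)*(b^2 + b - 12) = (b - 1)*(b + 4)*(b - 3)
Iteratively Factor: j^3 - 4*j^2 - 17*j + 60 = (j - 3)*(j^2 - j - 20) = (j - 5)*(j - 3)*(j + 4)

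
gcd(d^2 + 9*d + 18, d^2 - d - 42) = d + 6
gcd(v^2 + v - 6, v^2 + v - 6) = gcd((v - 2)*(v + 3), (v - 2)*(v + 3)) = v^2 + v - 6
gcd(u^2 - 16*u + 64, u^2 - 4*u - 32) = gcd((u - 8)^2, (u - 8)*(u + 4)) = u - 8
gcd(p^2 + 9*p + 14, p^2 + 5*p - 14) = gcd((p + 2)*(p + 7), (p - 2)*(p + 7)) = p + 7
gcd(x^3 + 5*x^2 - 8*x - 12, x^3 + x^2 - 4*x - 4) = x^2 - x - 2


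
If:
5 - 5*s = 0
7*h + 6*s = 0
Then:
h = -6/7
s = 1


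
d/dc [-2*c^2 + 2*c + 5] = 2 - 4*c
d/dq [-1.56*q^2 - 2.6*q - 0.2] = -3.12*q - 2.6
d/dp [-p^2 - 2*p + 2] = -2*p - 2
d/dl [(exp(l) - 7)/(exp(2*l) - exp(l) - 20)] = (-(exp(l) - 7)*(2*exp(l) - 1) + exp(2*l) - exp(l) - 20)*exp(l)/(-exp(2*l) + exp(l) + 20)^2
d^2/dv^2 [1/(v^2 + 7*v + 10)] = 2*(-v^2 - 7*v + (2*v + 7)^2 - 10)/(v^2 + 7*v + 10)^3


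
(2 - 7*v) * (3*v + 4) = -21*v^2 - 22*v + 8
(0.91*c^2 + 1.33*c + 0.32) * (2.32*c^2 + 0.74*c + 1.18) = 2.1112*c^4 + 3.759*c^3 + 2.8004*c^2 + 1.8062*c + 0.3776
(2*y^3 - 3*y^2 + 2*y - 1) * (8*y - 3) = 16*y^4 - 30*y^3 + 25*y^2 - 14*y + 3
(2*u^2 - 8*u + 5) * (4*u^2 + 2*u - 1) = 8*u^4 - 28*u^3 + 2*u^2 + 18*u - 5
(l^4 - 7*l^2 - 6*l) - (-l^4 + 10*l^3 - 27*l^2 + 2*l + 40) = 2*l^4 - 10*l^3 + 20*l^2 - 8*l - 40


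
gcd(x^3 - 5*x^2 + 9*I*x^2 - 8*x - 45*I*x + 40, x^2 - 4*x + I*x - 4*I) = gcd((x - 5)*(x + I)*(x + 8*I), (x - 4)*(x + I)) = x + I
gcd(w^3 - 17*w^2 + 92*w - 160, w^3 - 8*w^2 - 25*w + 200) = w^2 - 13*w + 40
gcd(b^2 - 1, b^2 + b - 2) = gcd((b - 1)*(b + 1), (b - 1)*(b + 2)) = b - 1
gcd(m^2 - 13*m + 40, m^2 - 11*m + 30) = m - 5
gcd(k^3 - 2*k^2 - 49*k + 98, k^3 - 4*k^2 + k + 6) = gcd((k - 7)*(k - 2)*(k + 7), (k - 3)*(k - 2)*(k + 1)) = k - 2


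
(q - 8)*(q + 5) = q^2 - 3*q - 40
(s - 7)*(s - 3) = s^2 - 10*s + 21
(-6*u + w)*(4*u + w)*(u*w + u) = -24*u^3*w - 24*u^3 - 2*u^2*w^2 - 2*u^2*w + u*w^3 + u*w^2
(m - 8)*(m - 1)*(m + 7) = m^3 - 2*m^2 - 55*m + 56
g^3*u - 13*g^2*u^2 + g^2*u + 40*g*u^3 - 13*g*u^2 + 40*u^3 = (g - 8*u)*(g - 5*u)*(g*u + u)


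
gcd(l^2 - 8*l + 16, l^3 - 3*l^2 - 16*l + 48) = l - 4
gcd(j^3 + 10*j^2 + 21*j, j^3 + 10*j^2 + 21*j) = j^3 + 10*j^2 + 21*j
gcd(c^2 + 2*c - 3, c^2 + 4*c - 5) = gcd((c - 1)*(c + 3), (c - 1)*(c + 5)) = c - 1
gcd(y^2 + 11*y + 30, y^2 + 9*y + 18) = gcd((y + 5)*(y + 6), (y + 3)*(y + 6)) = y + 6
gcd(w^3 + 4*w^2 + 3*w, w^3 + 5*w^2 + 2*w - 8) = 1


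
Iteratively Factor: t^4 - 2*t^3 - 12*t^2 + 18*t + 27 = (t - 3)*(t^3 + t^2 - 9*t - 9) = (t - 3)*(t + 3)*(t^2 - 2*t - 3) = (t - 3)^2*(t + 3)*(t + 1)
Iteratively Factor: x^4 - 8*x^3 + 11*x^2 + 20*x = (x - 4)*(x^3 - 4*x^2 - 5*x) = x*(x - 4)*(x^2 - 4*x - 5) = x*(x - 5)*(x - 4)*(x + 1)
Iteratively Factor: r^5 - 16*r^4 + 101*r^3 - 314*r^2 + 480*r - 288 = (r - 4)*(r^4 - 12*r^3 + 53*r^2 - 102*r + 72) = (r - 4)*(r - 2)*(r^3 - 10*r^2 + 33*r - 36) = (r - 4)*(r - 3)*(r - 2)*(r^2 - 7*r + 12) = (r - 4)*(r - 3)^2*(r - 2)*(r - 4)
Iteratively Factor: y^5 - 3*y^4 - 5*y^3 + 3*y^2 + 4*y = (y)*(y^4 - 3*y^3 - 5*y^2 + 3*y + 4) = y*(y + 1)*(y^3 - 4*y^2 - y + 4) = y*(y - 1)*(y + 1)*(y^2 - 3*y - 4) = y*(y - 4)*(y - 1)*(y + 1)*(y + 1)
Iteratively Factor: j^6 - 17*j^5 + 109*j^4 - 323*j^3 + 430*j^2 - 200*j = (j - 5)*(j^5 - 12*j^4 + 49*j^3 - 78*j^2 + 40*j) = (j - 5)*(j - 4)*(j^4 - 8*j^3 + 17*j^2 - 10*j) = (j - 5)*(j - 4)*(j - 2)*(j^3 - 6*j^2 + 5*j) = (j - 5)*(j - 4)*(j - 2)*(j - 1)*(j^2 - 5*j) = j*(j - 5)*(j - 4)*(j - 2)*(j - 1)*(j - 5)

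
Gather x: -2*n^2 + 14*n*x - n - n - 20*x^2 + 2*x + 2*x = -2*n^2 - 2*n - 20*x^2 + x*(14*n + 4)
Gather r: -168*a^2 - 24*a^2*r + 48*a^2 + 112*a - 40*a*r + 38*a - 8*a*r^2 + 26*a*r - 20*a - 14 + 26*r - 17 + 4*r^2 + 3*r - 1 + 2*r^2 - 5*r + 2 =-120*a^2 + 130*a + r^2*(6 - 8*a) + r*(-24*a^2 - 14*a + 24) - 30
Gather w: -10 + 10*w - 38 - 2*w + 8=8*w - 40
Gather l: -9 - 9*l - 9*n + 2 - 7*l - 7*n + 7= -16*l - 16*n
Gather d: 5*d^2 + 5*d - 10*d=5*d^2 - 5*d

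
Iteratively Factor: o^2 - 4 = (o + 2)*(o - 2)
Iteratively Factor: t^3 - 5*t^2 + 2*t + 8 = (t + 1)*(t^2 - 6*t + 8) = (t - 4)*(t + 1)*(t - 2)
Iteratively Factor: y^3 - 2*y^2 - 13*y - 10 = (y + 2)*(y^2 - 4*y - 5) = (y - 5)*(y + 2)*(y + 1)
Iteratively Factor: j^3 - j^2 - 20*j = (j)*(j^2 - j - 20) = j*(j - 5)*(j + 4)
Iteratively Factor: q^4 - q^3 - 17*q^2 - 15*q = (q)*(q^3 - q^2 - 17*q - 15) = q*(q + 3)*(q^2 - 4*q - 5) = q*(q - 5)*(q + 3)*(q + 1)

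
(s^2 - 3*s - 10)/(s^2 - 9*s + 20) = (s + 2)/(s - 4)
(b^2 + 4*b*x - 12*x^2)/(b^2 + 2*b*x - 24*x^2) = (-b + 2*x)/(-b + 4*x)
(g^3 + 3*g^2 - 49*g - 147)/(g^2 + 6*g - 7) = (g^2 - 4*g - 21)/(g - 1)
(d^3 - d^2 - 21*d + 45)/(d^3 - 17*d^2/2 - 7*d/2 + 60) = 2*(d^2 + 2*d - 15)/(2*d^2 - 11*d - 40)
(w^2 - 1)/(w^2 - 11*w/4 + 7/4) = 4*(w + 1)/(4*w - 7)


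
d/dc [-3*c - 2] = -3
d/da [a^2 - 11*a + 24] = 2*a - 11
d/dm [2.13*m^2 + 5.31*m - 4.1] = 4.26*m + 5.31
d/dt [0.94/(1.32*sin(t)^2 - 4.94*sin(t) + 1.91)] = (4.6436 - 2.4816*sin(t))*cos(t)/(1.32*sin(t)^2 - 4.94*sin(t) + 1.91)^2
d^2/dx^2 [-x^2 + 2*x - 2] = -2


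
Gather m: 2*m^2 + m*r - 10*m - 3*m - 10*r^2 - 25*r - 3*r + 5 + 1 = 2*m^2 + m*(r - 13) - 10*r^2 - 28*r + 6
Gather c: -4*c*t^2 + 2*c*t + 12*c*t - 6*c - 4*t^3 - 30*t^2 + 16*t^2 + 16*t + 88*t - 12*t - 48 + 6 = c*(-4*t^2 + 14*t - 6) - 4*t^3 - 14*t^2 + 92*t - 42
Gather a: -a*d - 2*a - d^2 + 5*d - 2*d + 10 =a*(-d - 2) - d^2 + 3*d + 10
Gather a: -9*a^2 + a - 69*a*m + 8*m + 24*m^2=-9*a^2 + a*(1 - 69*m) + 24*m^2 + 8*m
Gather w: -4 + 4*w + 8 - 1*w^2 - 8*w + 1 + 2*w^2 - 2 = w^2 - 4*w + 3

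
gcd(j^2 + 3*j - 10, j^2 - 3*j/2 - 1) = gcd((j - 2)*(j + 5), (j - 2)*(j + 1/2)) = j - 2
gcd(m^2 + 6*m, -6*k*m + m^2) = m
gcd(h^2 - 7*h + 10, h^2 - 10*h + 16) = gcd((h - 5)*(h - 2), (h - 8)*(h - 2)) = h - 2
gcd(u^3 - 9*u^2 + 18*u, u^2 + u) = u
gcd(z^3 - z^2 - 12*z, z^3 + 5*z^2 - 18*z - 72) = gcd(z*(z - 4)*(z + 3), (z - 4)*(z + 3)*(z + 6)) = z^2 - z - 12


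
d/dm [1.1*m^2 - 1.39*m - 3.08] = 2.2*m - 1.39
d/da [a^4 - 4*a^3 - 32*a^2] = 4*a*(a^2 - 3*a - 16)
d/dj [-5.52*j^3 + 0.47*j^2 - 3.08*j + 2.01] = -16.56*j^2 + 0.94*j - 3.08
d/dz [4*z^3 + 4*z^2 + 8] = 4*z*(3*z + 2)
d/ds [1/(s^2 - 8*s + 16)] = 2*(4 - s)/(s^2 - 8*s + 16)^2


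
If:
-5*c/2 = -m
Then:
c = 2*m/5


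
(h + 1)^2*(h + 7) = h^3 + 9*h^2 + 15*h + 7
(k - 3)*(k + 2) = k^2 - k - 6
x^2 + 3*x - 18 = (x - 3)*(x + 6)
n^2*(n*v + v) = n^3*v + n^2*v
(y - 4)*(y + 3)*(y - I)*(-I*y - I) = -I*y^4 - y^3 + 13*I*y^2 + 13*y + 12*I*y + 12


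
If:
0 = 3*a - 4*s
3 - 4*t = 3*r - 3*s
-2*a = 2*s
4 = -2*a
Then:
No Solution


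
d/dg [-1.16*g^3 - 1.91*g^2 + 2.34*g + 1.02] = -3.48*g^2 - 3.82*g + 2.34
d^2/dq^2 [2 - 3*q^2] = -6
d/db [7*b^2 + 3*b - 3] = 14*b + 3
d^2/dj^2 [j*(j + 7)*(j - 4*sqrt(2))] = 6*j - 8*sqrt(2) + 14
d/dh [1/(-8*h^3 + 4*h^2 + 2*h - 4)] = (12*h^2 - 4*h - 1)/(2*(4*h^3 - 2*h^2 - h + 2)^2)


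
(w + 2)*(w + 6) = w^2 + 8*w + 12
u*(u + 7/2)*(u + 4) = u^3 + 15*u^2/2 + 14*u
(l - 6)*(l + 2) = l^2 - 4*l - 12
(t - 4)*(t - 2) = t^2 - 6*t + 8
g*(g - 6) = g^2 - 6*g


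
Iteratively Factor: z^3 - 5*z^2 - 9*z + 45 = (z - 5)*(z^2 - 9) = (z - 5)*(z + 3)*(z - 3)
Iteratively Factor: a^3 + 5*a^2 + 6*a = (a + 3)*(a^2 + 2*a) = a*(a + 3)*(a + 2)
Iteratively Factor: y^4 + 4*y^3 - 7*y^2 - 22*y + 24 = (y + 3)*(y^3 + y^2 - 10*y + 8) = (y - 2)*(y + 3)*(y^2 + 3*y - 4) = (y - 2)*(y - 1)*(y + 3)*(y + 4)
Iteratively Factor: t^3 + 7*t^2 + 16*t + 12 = (t + 2)*(t^2 + 5*t + 6) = (t + 2)*(t + 3)*(t + 2)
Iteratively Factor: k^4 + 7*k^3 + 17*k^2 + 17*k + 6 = (k + 1)*(k^3 + 6*k^2 + 11*k + 6) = (k + 1)^2*(k^2 + 5*k + 6) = (k + 1)^2*(k + 2)*(k + 3)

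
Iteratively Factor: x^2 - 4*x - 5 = (x + 1)*(x - 5)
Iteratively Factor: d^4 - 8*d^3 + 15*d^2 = (d - 5)*(d^3 - 3*d^2) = d*(d - 5)*(d^2 - 3*d) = d^2*(d - 5)*(d - 3)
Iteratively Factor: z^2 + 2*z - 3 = (z + 3)*(z - 1)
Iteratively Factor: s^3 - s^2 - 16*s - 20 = (s - 5)*(s^2 + 4*s + 4) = (s - 5)*(s + 2)*(s + 2)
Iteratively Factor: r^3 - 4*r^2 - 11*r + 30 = (r - 5)*(r^2 + r - 6) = (r - 5)*(r - 2)*(r + 3)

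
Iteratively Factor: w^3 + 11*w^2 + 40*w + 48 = (w + 4)*(w^2 + 7*w + 12) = (w + 3)*(w + 4)*(w + 4)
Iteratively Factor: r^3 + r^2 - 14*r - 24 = (r - 4)*(r^2 + 5*r + 6) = (r - 4)*(r + 3)*(r + 2)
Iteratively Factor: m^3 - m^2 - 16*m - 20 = (m + 2)*(m^2 - 3*m - 10) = (m - 5)*(m + 2)*(m + 2)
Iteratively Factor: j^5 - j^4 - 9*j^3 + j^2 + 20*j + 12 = (j + 1)*(j^4 - 2*j^3 - 7*j^2 + 8*j + 12) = (j - 3)*(j + 1)*(j^3 + j^2 - 4*j - 4) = (j - 3)*(j + 1)^2*(j^2 - 4) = (j - 3)*(j + 1)^2*(j + 2)*(j - 2)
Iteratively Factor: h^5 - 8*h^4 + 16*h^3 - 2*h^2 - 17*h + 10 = (h - 1)*(h^4 - 7*h^3 + 9*h^2 + 7*h - 10) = (h - 1)^2*(h^3 - 6*h^2 + 3*h + 10) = (h - 1)^2*(h + 1)*(h^2 - 7*h + 10) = (h - 5)*(h - 1)^2*(h + 1)*(h - 2)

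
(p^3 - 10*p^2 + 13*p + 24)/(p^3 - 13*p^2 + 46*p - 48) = (p + 1)/(p - 2)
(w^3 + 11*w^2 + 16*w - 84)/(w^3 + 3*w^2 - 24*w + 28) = (w + 6)/(w - 2)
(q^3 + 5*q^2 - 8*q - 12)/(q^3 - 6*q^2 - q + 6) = (q^2 + 4*q - 12)/(q^2 - 7*q + 6)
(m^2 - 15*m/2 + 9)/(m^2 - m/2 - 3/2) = (m - 6)/(m + 1)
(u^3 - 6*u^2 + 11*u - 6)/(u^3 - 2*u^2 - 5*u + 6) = (u - 2)/(u + 2)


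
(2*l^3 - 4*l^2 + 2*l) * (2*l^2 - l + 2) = 4*l^5 - 10*l^4 + 12*l^3 - 10*l^2 + 4*l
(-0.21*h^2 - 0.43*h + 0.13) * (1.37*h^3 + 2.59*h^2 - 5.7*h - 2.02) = -0.2877*h^5 - 1.133*h^4 + 0.2614*h^3 + 3.2119*h^2 + 0.1276*h - 0.2626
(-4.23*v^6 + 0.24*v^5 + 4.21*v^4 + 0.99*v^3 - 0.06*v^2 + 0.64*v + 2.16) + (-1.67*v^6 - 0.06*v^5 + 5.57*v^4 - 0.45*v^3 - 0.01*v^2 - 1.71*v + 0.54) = -5.9*v^6 + 0.18*v^5 + 9.78*v^4 + 0.54*v^3 - 0.07*v^2 - 1.07*v + 2.7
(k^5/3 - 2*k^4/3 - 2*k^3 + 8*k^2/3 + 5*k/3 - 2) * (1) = k^5/3 - 2*k^4/3 - 2*k^3 + 8*k^2/3 + 5*k/3 - 2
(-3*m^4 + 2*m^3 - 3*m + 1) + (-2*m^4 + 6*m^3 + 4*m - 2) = -5*m^4 + 8*m^3 + m - 1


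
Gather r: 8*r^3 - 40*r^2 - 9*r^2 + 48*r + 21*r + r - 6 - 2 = 8*r^3 - 49*r^2 + 70*r - 8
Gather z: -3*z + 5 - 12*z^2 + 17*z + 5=-12*z^2 + 14*z + 10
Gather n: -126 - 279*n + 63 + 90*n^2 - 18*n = 90*n^2 - 297*n - 63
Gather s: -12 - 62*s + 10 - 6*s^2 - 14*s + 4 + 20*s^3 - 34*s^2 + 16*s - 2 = 20*s^3 - 40*s^2 - 60*s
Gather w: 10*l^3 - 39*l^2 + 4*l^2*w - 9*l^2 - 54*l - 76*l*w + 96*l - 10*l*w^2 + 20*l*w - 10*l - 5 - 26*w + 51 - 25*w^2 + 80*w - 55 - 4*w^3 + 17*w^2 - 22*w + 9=10*l^3 - 48*l^2 + 32*l - 4*w^3 + w^2*(-10*l - 8) + w*(4*l^2 - 56*l + 32)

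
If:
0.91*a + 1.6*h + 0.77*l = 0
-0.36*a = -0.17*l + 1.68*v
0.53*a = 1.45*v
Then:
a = 2.73584905660377*v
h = -9.10004855715871*v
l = 15.6759156492786*v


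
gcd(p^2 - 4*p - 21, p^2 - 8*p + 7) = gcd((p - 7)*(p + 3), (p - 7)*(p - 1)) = p - 7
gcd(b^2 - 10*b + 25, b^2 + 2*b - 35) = b - 5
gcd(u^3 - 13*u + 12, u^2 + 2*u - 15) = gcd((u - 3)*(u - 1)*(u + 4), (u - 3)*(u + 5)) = u - 3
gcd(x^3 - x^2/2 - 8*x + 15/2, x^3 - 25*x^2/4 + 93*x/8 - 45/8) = x - 5/2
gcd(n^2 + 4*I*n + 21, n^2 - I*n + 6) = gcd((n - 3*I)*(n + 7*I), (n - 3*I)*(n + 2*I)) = n - 3*I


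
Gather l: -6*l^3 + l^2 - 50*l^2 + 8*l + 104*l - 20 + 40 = -6*l^3 - 49*l^2 + 112*l + 20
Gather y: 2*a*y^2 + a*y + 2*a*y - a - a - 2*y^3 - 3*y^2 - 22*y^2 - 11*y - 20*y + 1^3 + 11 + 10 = -2*a - 2*y^3 + y^2*(2*a - 25) + y*(3*a - 31) + 22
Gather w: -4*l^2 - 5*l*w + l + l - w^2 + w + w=-4*l^2 + 2*l - w^2 + w*(2 - 5*l)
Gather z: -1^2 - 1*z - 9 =-z - 10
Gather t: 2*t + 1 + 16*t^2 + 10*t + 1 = 16*t^2 + 12*t + 2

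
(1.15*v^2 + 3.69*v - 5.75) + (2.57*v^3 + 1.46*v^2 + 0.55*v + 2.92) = 2.57*v^3 + 2.61*v^2 + 4.24*v - 2.83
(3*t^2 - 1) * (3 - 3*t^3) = -9*t^5 + 3*t^3 + 9*t^2 - 3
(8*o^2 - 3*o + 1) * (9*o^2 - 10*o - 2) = 72*o^4 - 107*o^3 + 23*o^2 - 4*o - 2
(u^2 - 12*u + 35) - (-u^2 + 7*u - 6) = 2*u^2 - 19*u + 41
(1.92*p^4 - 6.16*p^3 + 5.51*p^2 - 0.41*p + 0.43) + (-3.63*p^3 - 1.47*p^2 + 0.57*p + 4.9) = 1.92*p^4 - 9.79*p^3 + 4.04*p^2 + 0.16*p + 5.33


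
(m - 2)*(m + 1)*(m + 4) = m^3 + 3*m^2 - 6*m - 8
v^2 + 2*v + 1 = (v + 1)^2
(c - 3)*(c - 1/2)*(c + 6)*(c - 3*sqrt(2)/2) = c^4 - 3*sqrt(2)*c^3/2 + 5*c^3/2 - 39*c^2/2 - 15*sqrt(2)*c^2/4 + 9*c + 117*sqrt(2)*c/4 - 27*sqrt(2)/2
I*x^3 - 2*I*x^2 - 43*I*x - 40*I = (x - 8)*(x + 5)*(I*x + I)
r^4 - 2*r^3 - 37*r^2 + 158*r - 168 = (r - 4)*(r - 3)*(r - 2)*(r + 7)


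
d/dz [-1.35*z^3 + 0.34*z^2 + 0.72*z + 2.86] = -4.05*z^2 + 0.68*z + 0.72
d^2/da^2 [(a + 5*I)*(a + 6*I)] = 2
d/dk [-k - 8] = -1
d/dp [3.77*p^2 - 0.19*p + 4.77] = 7.54*p - 0.19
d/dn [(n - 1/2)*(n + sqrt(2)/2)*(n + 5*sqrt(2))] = 3*n^2 - n + 11*sqrt(2)*n - 11*sqrt(2)/4 + 5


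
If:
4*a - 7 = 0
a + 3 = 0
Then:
No Solution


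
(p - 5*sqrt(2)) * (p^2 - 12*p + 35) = p^3 - 12*p^2 - 5*sqrt(2)*p^2 + 35*p + 60*sqrt(2)*p - 175*sqrt(2)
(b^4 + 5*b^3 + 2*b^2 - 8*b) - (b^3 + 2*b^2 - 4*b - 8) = b^4 + 4*b^3 - 4*b + 8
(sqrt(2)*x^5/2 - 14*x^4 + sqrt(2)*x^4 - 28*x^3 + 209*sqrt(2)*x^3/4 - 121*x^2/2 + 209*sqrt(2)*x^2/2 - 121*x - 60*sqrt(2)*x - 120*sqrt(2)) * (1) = sqrt(2)*x^5/2 - 14*x^4 + sqrt(2)*x^4 - 28*x^3 + 209*sqrt(2)*x^3/4 - 121*x^2/2 + 209*sqrt(2)*x^2/2 - 121*x - 60*sqrt(2)*x - 120*sqrt(2)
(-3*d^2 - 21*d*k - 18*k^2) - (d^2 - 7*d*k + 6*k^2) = -4*d^2 - 14*d*k - 24*k^2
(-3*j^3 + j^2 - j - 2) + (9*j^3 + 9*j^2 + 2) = 6*j^3 + 10*j^2 - j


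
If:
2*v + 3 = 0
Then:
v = -3/2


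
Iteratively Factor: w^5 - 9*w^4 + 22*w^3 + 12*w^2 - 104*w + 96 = (w - 4)*(w^4 - 5*w^3 + 2*w^2 + 20*w - 24) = (w - 4)*(w - 3)*(w^3 - 2*w^2 - 4*w + 8) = (w - 4)*(w - 3)*(w + 2)*(w^2 - 4*w + 4) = (w - 4)*(w - 3)*(w - 2)*(w + 2)*(w - 2)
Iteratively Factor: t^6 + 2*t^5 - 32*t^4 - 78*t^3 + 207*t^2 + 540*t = (t + 3)*(t^5 - t^4 - 29*t^3 + 9*t^2 + 180*t) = (t - 3)*(t + 3)*(t^4 + 2*t^3 - 23*t^2 - 60*t) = (t - 3)*(t + 3)*(t + 4)*(t^3 - 2*t^2 - 15*t) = (t - 3)*(t + 3)^2*(t + 4)*(t^2 - 5*t) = (t - 5)*(t - 3)*(t + 3)^2*(t + 4)*(t)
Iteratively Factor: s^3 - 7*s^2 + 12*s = (s - 4)*(s^2 - 3*s) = (s - 4)*(s - 3)*(s)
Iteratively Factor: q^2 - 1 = (q + 1)*(q - 1)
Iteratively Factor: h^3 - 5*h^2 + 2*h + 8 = (h + 1)*(h^2 - 6*h + 8) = (h - 4)*(h + 1)*(h - 2)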